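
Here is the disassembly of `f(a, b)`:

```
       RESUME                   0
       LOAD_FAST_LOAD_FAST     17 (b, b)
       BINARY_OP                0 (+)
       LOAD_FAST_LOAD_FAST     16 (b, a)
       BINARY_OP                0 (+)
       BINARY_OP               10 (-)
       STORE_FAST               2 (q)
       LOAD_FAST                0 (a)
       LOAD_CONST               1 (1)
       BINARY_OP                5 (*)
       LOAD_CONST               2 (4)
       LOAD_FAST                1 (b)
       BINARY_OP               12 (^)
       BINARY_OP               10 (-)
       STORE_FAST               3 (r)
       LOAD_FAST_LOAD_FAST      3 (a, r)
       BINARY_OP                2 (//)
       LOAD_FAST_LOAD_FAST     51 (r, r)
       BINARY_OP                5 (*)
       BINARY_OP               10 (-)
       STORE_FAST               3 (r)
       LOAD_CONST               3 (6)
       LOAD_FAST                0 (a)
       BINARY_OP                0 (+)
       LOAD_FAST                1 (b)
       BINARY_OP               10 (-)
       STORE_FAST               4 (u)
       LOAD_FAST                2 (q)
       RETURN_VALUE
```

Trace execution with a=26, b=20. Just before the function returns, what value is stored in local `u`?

LOAD_FAST_LOAD_FAST b,b → push 20,20. Stack: [20, 20]
BINARY_OP + → 20 + 20 = 40. Stack: [40]
LOAD_FAST_LOAD_FAST b,a → push 20,26. Stack: [40, 20, 26]
BINARY_OP + → 20 + 26 = 46. Stack: [40, 46]
BINARY_OP - → 40 - 46 = -6. Stack: [-6]
STORE_FAST q → q=-6. Stack: []
LOAD_FAST a → push 26. Stack: [26]
LOAD_CONST → push 1. Stack: [26, 1]
BINARY_OP * → 26 * 1 = 26. Stack: [26]
LOAD_CONST → push 4. Stack: [26, 4]
LOAD_FAST b → push 20. Stack: [26, 4, 20]
BINARY_OP ^ → 4 ^ 20 = 16. Stack: [26, 16]
BINARY_OP - → 26 - 16 = 10. Stack: [10]
STORE_FAST r → r=10. Stack: []
LOAD_FAST_LOAD_FAST a,r → push 26,10. Stack: [26, 10]
BINARY_OP // → 26 // 10 = 2. Stack: [2]
LOAD_FAST_LOAD_FAST r,r → push 10,10. Stack: [2, 10, 10]
BINARY_OP * → 10 * 10 = 100. Stack: [2, 100]
BINARY_OP - → 2 - 100 = -98. Stack: [-98]
STORE_FAST r → r=-98. Stack: []
LOAD_CONST → push 6. Stack: [6]
LOAD_FAST a → push 26. Stack: [6, 26]
BINARY_OP + → 6 + 26 = 32. Stack: [32]
LOAD_FAST b → push 20. Stack: [32, 20]
BINARY_OP - → 32 - 20 = 12. Stack: [12]
STORE_FAST u → u=12. Stack: []
LOAD_FAST q → push -6. Stack: [-6]
RETURN_VALUE → return -6.

12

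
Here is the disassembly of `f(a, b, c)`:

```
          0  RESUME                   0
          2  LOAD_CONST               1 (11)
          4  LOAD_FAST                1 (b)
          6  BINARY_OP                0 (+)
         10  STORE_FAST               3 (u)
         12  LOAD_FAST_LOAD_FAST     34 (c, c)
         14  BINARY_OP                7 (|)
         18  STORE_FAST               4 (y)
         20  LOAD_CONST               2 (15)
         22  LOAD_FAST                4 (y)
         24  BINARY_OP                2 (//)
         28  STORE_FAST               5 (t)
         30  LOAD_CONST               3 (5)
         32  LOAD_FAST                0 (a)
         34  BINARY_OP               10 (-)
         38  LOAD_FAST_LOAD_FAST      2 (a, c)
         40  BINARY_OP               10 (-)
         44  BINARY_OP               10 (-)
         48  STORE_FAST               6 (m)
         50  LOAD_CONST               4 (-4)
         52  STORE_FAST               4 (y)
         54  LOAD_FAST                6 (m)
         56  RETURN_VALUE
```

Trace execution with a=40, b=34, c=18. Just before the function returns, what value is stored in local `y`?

-4

LOAD_CONST → push 11. Stack: [11]
LOAD_FAST b → push 34. Stack: [11, 34]
BINARY_OP + → 11 + 34 = 45. Stack: [45]
STORE_FAST u → u=45. Stack: []
LOAD_FAST_LOAD_FAST c,c → push 18,18. Stack: [18, 18]
BINARY_OP | → 18 | 18 = 18. Stack: [18]
STORE_FAST y → y=18. Stack: []
LOAD_CONST → push 15. Stack: [15]
LOAD_FAST y → push 18. Stack: [15, 18]
BINARY_OP // → 15 // 18 = 0. Stack: [0]
STORE_FAST t → t=0. Stack: []
LOAD_CONST → push 5. Stack: [5]
LOAD_FAST a → push 40. Stack: [5, 40]
BINARY_OP - → 5 - 40 = -35. Stack: [-35]
LOAD_FAST_LOAD_FAST a,c → push 40,18. Stack: [-35, 40, 18]
BINARY_OP - → 40 - 18 = 22. Stack: [-35, 22]
BINARY_OP - → -35 - 22 = -57. Stack: [-57]
STORE_FAST m → m=-57. Stack: []
LOAD_CONST → push -4. Stack: [-4]
STORE_FAST y → y=-4. Stack: []
LOAD_FAST m → push -57. Stack: [-57]
RETURN_VALUE → return -57.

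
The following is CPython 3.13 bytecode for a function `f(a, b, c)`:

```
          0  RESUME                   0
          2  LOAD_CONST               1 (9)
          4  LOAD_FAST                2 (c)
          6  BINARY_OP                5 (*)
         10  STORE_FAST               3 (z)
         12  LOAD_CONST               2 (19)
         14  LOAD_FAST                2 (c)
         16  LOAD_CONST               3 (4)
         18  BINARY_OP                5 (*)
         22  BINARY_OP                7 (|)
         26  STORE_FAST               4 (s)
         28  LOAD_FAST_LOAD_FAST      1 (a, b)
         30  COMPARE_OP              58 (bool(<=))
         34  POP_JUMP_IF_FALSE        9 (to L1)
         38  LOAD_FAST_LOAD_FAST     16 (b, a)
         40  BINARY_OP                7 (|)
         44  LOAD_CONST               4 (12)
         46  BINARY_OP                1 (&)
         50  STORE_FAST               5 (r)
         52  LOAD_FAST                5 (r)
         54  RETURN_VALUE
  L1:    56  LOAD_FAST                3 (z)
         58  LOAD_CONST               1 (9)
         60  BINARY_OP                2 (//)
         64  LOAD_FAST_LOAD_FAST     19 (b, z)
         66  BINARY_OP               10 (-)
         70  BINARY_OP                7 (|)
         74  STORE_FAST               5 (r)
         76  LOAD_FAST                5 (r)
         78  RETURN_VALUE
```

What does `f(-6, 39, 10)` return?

LOAD_CONST → push 9. Stack: [9]
LOAD_FAST c → push 10. Stack: [9, 10]
BINARY_OP * → 9 * 10 = 90. Stack: [90]
STORE_FAST z → z=90. Stack: []
LOAD_CONST → push 19. Stack: [19]
LOAD_FAST c → push 10. Stack: [19, 10]
LOAD_CONST → push 4. Stack: [19, 10, 4]
BINARY_OP * → 10 * 4 = 40. Stack: [19, 40]
BINARY_OP | → 19 | 40 = 59. Stack: [59]
STORE_FAST s → s=59. Stack: []
LOAD_FAST_LOAD_FAST a,b → push -6,39. Stack: [-6, 39]
COMPARE_OP bool(<=) → -6 vs 39 = True. Stack: [True]
POP_JUMP_IF_FALSE → pop True; no jump. Stack: []
LOAD_FAST_LOAD_FAST b,a → push 39,-6. Stack: [39, -6]
BINARY_OP | → 39 | -6 = -1. Stack: [-1]
LOAD_CONST → push 12. Stack: [-1, 12]
BINARY_OP & → -1 & 12 = 12. Stack: [12]
STORE_FAST r → r=12. Stack: []
LOAD_FAST r → push 12. Stack: [12]
RETURN_VALUE → return 12.

12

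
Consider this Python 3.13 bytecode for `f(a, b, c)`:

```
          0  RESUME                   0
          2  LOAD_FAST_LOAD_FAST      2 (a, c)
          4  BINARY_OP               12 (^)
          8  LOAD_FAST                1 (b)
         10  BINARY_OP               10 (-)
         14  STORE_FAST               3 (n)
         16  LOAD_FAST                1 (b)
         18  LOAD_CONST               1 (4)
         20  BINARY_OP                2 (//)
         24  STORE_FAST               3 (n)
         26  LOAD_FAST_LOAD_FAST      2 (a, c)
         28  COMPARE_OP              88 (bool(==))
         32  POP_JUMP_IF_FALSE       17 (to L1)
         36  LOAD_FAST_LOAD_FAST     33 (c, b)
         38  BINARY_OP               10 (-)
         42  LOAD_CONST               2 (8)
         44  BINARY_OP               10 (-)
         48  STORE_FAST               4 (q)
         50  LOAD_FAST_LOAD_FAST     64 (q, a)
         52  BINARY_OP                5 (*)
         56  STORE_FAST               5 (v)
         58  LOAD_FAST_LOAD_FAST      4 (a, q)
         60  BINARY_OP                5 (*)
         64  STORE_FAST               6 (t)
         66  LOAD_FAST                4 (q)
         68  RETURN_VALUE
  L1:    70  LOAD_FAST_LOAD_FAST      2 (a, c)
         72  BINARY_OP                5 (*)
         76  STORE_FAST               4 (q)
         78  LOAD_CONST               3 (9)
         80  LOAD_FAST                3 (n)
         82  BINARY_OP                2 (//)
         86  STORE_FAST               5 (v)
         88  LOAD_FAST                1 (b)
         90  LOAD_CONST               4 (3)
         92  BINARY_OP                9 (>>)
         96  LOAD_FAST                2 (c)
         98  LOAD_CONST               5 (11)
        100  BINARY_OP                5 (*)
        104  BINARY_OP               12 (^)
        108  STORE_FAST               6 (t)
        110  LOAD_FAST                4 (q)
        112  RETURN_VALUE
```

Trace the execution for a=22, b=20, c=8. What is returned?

176

LOAD_FAST_LOAD_FAST a,c → push 22,8. Stack: [22, 8]
BINARY_OP ^ → 22 ^ 8 = 30. Stack: [30]
LOAD_FAST b → push 20. Stack: [30, 20]
BINARY_OP - → 30 - 20 = 10. Stack: [10]
STORE_FAST n → n=10. Stack: []
LOAD_FAST b → push 20. Stack: [20]
LOAD_CONST → push 4. Stack: [20, 4]
BINARY_OP // → 20 // 4 = 5. Stack: [5]
STORE_FAST n → n=5. Stack: []
LOAD_FAST_LOAD_FAST a,c → push 22,8. Stack: [22, 8]
COMPARE_OP bool(==) → 22 vs 8 = False. Stack: [False]
POP_JUMP_IF_FALSE → pop False; jump. Stack: []
LOAD_FAST_LOAD_FAST a,c → push 22,8. Stack: [22, 8]
BINARY_OP * → 22 * 8 = 176. Stack: [176]
STORE_FAST q → q=176. Stack: []
LOAD_CONST → push 9. Stack: [9]
LOAD_FAST n → push 5. Stack: [9, 5]
BINARY_OP // → 9 // 5 = 1. Stack: [1]
STORE_FAST v → v=1. Stack: []
LOAD_FAST b → push 20. Stack: [20]
LOAD_CONST → push 3. Stack: [20, 3]
BINARY_OP >> → 20 >> 3 = 2. Stack: [2]
LOAD_FAST c → push 8. Stack: [2, 8]
LOAD_CONST → push 11. Stack: [2, 8, 11]
BINARY_OP * → 8 * 11 = 88. Stack: [2, 88]
BINARY_OP ^ → 2 ^ 88 = 90. Stack: [90]
STORE_FAST t → t=90. Stack: []
LOAD_FAST q → push 176. Stack: [176]
RETURN_VALUE → return 176.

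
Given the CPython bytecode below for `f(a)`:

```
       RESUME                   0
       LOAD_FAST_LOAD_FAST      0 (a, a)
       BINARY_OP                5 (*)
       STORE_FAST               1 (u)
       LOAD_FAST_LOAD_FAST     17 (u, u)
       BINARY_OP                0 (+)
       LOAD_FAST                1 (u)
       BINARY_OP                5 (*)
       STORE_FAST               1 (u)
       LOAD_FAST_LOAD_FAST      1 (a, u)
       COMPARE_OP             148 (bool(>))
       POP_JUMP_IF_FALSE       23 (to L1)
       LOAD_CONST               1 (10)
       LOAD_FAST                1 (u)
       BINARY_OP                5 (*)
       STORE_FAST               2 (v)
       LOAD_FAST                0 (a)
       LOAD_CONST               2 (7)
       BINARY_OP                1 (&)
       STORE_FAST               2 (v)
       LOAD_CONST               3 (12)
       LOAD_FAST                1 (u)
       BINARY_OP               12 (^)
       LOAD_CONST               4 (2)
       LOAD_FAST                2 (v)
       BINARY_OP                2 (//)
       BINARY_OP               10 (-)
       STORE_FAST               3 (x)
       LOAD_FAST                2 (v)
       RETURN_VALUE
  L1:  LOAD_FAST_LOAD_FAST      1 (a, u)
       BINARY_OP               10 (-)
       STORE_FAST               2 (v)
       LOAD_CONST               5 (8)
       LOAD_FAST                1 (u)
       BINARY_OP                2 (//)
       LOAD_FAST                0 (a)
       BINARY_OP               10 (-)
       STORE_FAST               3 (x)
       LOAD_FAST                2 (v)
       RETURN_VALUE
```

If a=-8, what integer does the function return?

-8200

LOAD_FAST_LOAD_FAST a,a → push -8,-8. Stack: [-8, -8]
BINARY_OP * → -8 * -8 = 64. Stack: [64]
STORE_FAST u → u=64. Stack: []
LOAD_FAST_LOAD_FAST u,u → push 64,64. Stack: [64, 64]
BINARY_OP + → 64 + 64 = 128. Stack: [128]
LOAD_FAST u → push 64. Stack: [128, 64]
BINARY_OP * → 128 * 64 = 8192. Stack: [8192]
STORE_FAST u → u=8192. Stack: []
LOAD_FAST_LOAD_FAST a,u → push -8,8192. Stack: [-8, 8192]
COMPARE_OP bool(>) → -8 vs 8192 = False. Stack: [False]
POP_JUMP_IF_FALSE → pop False; jump. Stack: []
LOAD_FAST_LOAD_FAST a,u → push -8,8192. Stack: [-8, 8192]
BINARY_OP - → -8 - 8192 = -8200. Stack: [-8200]
STORE_FAST v → v=-8200. Stack: []
LOAD_CONST → push 8. Stack: [8]
LOAD_FAST u → push 8192. Stack: [8, 8192]
BINARY_OP // → 8 // 8192 = 0. Stack: [0]
LOAD_FAST a → push -8. Stack: [0, -8]
BINARY_OP - → 0 - -8 = 8. Stack: [8]
STORE_FAST x → x=8. Stack: []
LOAD_FAST v → push -8200. Stack: [-8200]
RETURN_VALUE → return -8200.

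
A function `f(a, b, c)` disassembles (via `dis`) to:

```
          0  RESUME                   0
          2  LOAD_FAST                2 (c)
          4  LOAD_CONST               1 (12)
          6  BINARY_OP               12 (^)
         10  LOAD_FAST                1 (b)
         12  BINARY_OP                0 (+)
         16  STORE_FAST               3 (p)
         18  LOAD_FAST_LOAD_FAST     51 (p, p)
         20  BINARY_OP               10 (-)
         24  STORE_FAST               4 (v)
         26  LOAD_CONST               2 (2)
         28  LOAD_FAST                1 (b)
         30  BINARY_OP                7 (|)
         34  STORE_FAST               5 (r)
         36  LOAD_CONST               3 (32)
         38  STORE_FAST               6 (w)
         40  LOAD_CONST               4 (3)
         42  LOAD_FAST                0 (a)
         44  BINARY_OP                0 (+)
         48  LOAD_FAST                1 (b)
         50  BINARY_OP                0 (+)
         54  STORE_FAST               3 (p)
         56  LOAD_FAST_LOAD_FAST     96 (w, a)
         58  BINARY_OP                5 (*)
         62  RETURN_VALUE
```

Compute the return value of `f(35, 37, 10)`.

LOAD_FAST c → push 10. Stack: [10]
LOAD_CONST → push 12. Stack: [10, 12]
BINARY_OP ^ → 10 ^ 12 = 6. Stack: [6]
LOAD_FAST b → push 37. Stack: [6, 37]
BINARY_OP + → 6 + 37 = 43. Stack: [43]
STORE_FAST p → p=43. Stack: []
LOAD_FAST_LOAD_FAST p,p → push 43,43. Stack: [43, 43]
BINARY_OP - → 43 - 43 = 0. Stack: [0]
STORE_FAST v → v=0. Stack: []
LOAD_CONST → push 2. Stack: [2]
LOAD_FAST b → push 37. Stack: [2, 37]
BINARY_OP | → 2 | 37 = 39. Stack: [39]
STORE_FAST r → r=39. Stack: []
LOAD_CONST → push 32. Stack: [32]
STORE_FAST w → w=32. Stack: []
LOAD_CONST → push 3. Stack: [3]
LOAD_FAST a → push 35. Stack: [3, 35]
BINARY_OP + → 3 + 35 = 38. Stack: [38]
LOAD_FAST b → push 37. Stack: [38, 37]
BINARY_OP + → 38 + 37 = 75. Stack: [75]
STORE_FAST p → p=75. Stack: []
LOAD_FAST_LOAD_FAST w,a → push 32,35. Stack: [32, 35]
BINARY_OP * → 32 * 35 = 1120. Stack: [1120]
RETURN_VALUE → return 1120.

1120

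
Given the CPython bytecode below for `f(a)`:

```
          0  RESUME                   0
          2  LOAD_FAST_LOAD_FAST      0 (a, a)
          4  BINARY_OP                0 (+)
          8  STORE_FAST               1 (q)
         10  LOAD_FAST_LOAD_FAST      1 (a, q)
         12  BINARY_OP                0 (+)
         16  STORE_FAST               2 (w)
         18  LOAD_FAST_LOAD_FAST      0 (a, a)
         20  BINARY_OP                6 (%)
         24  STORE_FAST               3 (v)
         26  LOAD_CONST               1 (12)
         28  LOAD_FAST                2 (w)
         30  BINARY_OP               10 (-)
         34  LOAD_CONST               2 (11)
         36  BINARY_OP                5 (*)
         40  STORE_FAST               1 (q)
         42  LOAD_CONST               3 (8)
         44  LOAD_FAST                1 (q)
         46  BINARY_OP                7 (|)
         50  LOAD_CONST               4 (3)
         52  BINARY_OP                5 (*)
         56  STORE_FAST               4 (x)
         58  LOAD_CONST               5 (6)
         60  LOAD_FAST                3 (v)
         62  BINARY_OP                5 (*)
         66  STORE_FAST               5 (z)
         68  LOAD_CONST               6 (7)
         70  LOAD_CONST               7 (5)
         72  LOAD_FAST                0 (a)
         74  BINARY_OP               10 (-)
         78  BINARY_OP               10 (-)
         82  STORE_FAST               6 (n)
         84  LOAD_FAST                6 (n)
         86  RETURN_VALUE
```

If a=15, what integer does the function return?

17

LOAD_FAST_LOAD_FAST a,a → push 15,15. Stack: [15, 15]
BINARY_OP + → 15 + 15 = 30. Stack: [30]
STORE_FAST q → q=30. Stack: []
LOAD_FAST_LOAD_FAST a,q → push 15,30. Stack: [15, 30]
BINARY_OP + → 15 + 30 = 45. Stack: [45]
STORE_FAST w → w=45. Stack: []
LOAD_FAST_LOAD_FAST a,a → push 15,15. Stack: [15, 15]
BINARY_OP % → 15 % 15 = 0. Stack: [0]
STORE_FAST v → v=0. Stack: []
LOAD_CONST → push 12. Stack: [12]
LOAD_FAST w → push 45. Stack: [12, 45]
BINARY_OP - → 12 - 45 = -33. Stack: [-33]
LOAD_CONST → push 11. Stack: [-33, 11]
BINARY_OP * → -33 * 11 = -363. Stack: [-363]
STORE_FAST q → q=-363. Stack: []
LOAD_CONST → push 8. Stack: [8]
LOAD_FAST q → push -363. Stack: [8, -363]
BINARY_OP | → 8 | -363 = -355. Stack: [-355]
LOAD_CONST → push 3. Stack: [-355, 3]
BINARY_OP * → -355 * 3 = -1065. Stack: [-1065]
STORE_FAST x → x=-1065. Stack: []
LOAD_CONST → push 6. Stack: [6]
LOAD_FAST v → push 0. Stack: [6, 0]
BINARY_OP * → 6 * 0 = 0. Stack: [0]
STORE_FAST z → z=0. Stack: []
LOAD_CONST → push 7. Stack: [7]
LOAD_CONST → push 5. Stack: [7, 5]
LOAD_FAST a → push 15. Stack: [7, 5, 15]
BINARY_OP - → 5 - 15 = -10. Stack: [7, -10]
BINARY_OP - → 7 - -10 = 17. Stack: [17]
STORE_FAST n → n=17. Stack: []
LOAD_FAST n → push 17. Stack: [17]
RETURN_VALUE → return 17.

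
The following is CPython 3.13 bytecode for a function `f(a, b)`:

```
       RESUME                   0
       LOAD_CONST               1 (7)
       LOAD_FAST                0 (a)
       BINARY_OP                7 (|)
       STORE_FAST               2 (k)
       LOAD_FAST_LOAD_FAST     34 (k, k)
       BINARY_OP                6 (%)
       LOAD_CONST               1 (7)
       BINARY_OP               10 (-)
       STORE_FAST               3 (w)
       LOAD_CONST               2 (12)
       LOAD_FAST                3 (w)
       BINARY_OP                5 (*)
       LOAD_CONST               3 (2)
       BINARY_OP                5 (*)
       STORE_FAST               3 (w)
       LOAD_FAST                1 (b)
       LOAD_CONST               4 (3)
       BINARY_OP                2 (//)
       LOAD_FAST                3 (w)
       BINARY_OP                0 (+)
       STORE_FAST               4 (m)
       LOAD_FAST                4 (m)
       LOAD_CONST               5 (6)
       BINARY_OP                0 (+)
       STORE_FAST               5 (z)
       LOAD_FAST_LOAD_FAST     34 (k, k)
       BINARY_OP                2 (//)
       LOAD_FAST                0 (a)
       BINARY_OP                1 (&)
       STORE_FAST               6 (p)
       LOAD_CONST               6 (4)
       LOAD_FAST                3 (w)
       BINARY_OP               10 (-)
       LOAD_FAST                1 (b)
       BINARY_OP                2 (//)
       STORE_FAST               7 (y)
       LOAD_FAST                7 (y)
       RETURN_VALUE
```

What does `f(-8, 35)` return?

LOAD_CONST → push 7. Stack: [7]
LOAD_FAST a → push -8. Stack: [7, -8]
BINARY_OP | → 7 | -8 = -1. Stack: [-1]
STORE_FAST k → k=-1. Stack: []
LOAD_FAST_LOAD_FAST k,k → push -1,-1. Stack: [-1, -1]
BINARY_OP % → -1 % -1 = 0. Stack: [0]
LOAD_CONST → push 7. Stack: [0, 7]
BINARY_OP - → 0 - 7 = -7. Stack: [-7]
STORE_FAST w → w=-7. Stack: []
LOAD_CONST → push 12. Stack: [12]
LOAD_FAST w → push -7. Stack: [12, -7]
BINARY_OP * → 12 * -7 = -84. Stack: [-84]
LOAD_CONST → push 2. Stack: [-84, 2]
BINARY_OP * → -84 * 2 = -168. Stack: [-168]
STORE_FAST w → w=-168. Stack: []
LOAD_FAST b → push 35. Stack: [35]
LOAD_CONST → push 3. Stack: [35, 3]
BINARY_OP // → 35 // 3 = 11. Stack: [11]
LOAD_FAST w → push -168. Stack: [11, -168]
BINARY_OP + → 11 + -168 = -157. Stack: [-157]
STORE_FAST m → m=-157. Stack: []
LOAD_FAST m → push -157. Stack: [-157]
LOAD_CONST → push 6. Stack: [-157, 6]
BINARY_OP + → -157 + 6 = -151. Stack: [-151]
STORE_FAST z → z=-151. Stack: []
LOAD_FAST_LOAD_FAST k,k → push -1,-1. Stack: [-1, -1]
BINARY_OP // → -1 // -1 = 1. Stack: [1]
LOAD_FAST a → push -8. Stack: [1, -8]
BINARY_OP & → 1 & -8 = 0. Stack: [0]
STORE_FAST p → p=0. Stack: []
LOAD_CONST → push 4. Stack: [4]
LOAD_FAST w → push -168. Stack: [4, -168]
BINARY_OP - → 4 - -168 = 172. Stack: [172]
LOAD_FAST b → push 35. Stack: [172, 35]
BINARY_OP // → 172 // 35 = 4. Stack: [4]
STORE_FAST y → y=4. Stack: []
LOAD_FAST y → push 4. Stack: [4]
RETURN_VALUE → return 4.

4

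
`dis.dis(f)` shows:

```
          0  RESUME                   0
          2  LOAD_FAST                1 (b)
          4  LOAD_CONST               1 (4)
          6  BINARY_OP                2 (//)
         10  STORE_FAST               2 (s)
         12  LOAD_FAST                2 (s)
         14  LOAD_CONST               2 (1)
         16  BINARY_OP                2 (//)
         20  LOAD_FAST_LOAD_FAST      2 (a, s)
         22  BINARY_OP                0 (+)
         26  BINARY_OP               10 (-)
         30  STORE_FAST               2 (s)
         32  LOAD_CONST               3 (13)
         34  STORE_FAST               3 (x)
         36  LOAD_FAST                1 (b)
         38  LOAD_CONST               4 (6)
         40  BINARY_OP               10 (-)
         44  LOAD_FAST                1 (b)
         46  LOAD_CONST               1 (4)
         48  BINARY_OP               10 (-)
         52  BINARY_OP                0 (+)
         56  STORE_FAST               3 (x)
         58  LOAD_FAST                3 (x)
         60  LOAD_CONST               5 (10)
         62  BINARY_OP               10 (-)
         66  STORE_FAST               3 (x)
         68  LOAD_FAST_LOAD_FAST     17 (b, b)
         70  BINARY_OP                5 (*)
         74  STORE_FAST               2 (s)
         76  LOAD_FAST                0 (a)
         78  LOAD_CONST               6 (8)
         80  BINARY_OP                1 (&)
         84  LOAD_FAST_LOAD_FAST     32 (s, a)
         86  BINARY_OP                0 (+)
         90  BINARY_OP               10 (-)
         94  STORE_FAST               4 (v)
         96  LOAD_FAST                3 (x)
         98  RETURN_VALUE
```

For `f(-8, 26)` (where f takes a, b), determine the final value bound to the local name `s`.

LOAD_FAST b → push 26. Stack: [26]
LOAD_CONST → push 4. Stack: [26, 4]
BINARY_OP // → 26 // 4 = 6. Stack: [6]
STORE_FAST s → s=6. Stack: []
LOAD_FAST s → push 6. Stack: [6]
LOAD_CONST → push 1. Stack: [6, 1]
BINARY_OP // → 6 // 1 = 6. Stack: [6]
LOAD_FAST_LOAD_FAST a,s → push -8,6. Stack: [6, -8, 6]
BINARY_OP + → -8 + 6 = -2. Stack: [6, -2]
BINARY_OP - → 6 - -2 = 8. Stack: [8]
STORE_FAST s → s=8. Stack: []
LOAD_CONST → push 13. Stack: [13]
STORE_FAST x → x=13. Stack: []
LOAD_FAST b → push 26. Stack: [26]
LOAD_CONST → push 6. Stack: [26, 6]
BINARY_OP - → 26 - 6 = 20. Stack: [20]
LOAD_FAST b → push 26. Stack: [20, 26]
LOAD_CONST → push 4. Stack: [20, 26, 4]
BINARY_OP - → 26 - 4 = 22. Stack: [20, 22]
BINARY_OP + → 20 + 22 = 42. Stack: [42]
STORE_FAST x → x=42. Stack: []
LOAD_FAST x → push 42. Stack: [42]
LOAD_CONST → push 10. Stack: [42, 10]
BINARY_OP - → 42 - 10 = 32. Stack: [32]
STORE_FAST x → x=32. Stack: []
LOAD_FAST_LOAD_FAST b,b → push 26,26. Stack: [26, 26]
BINARY_OP * → 26 * 26 = 676. Stack: [676]
STORE_FAST s → s=676. Stack: []
LOAD_FAST a → push -8. Stack: [-8]
LOAD_CONST → push 8. Stack: [-8, 8]
BINARY_OP & → -8 & 8 = 8. Stack: [8]
LOAD_FAST_LOAD_FAST s,a → push 676,-8. Stack: [8, 676, -8]
BINARY_OP + → 676 + -8 = 668. Stack: [8, 668]
BINARY_OP - → 8 - 668 = -660. Stack: [-660]
STORE_FAST v → v=-660. Stack: []
LOAD_FAST x → push 32. Stack: [32]
RETURN_VALUE → return 32.

676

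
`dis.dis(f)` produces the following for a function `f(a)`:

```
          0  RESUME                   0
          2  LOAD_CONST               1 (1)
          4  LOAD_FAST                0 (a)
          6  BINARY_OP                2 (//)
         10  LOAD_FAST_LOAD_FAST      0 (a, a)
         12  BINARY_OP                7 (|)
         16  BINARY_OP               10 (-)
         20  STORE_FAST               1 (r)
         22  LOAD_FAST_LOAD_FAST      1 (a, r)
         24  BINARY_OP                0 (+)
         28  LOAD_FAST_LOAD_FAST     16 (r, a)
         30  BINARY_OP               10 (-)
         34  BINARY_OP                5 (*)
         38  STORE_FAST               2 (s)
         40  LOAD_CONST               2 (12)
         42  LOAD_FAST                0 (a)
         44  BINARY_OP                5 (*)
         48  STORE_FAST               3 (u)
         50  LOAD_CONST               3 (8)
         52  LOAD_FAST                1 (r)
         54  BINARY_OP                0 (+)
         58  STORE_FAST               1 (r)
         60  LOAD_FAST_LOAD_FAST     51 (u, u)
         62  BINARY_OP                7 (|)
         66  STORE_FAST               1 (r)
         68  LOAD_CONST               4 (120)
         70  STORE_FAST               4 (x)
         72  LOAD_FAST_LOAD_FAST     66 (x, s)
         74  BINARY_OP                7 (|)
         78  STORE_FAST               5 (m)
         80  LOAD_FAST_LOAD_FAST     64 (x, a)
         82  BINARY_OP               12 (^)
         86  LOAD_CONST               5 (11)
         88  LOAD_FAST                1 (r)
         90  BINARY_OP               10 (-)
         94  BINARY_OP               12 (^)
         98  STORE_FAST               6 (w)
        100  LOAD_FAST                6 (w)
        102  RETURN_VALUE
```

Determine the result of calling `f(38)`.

LOAD_CONST → push 1. Stack: [1]
LOAD_FAST a → push 38. Stack: [1, 38]
BINARY_OP // → 1 // 38 = 0. Stack: [0]
LOAD_FAST_LOAD_FAST a,a → push 38,38. Stack: [0, 38, 38]
BINARY_OP | → 38 | 38 = 38. Stack: [0, 38]
BINARY_OP - → 0 - 38 = -38. Stack: [-38]
STORE_FAST r → r=-38. Stack: []
LOAD_FAST_LOAD_FAST a,r → push 38,-38. Stack: [38, -38]
BINARY_OP + → 38 + -38 = 0. Stack: [0]
LOAD_FAST_LOAD_FAST r,a → push -38,38. Stack: [0, -38, 38]
BINARY_OP - → -38 - 38 = -76. Stack: [0, -76]
BINARY_OP * → 0 * -76 = 0. Stack: [0]
STORE_FAST s → s=0. Stack: []
LOAD_CONST → push 12. Stack: [12]
LOAD_FAST a → push 38. Stack: [12, 38]
BINARY_OP * → 12 * 38 = 456. Stack: [456]
STORE_FAST u → u=456. Stack: []
LOAD_CONST → push 8. Stack: [8]
LOAD_FAST r → push -38. Stack: [8, -38]
BINARY_OP + → 8 + -38 = -30. Stack: [-30]
STORE_FAST r → r=-30. Stack: []
LOAD_FAST_LOAD_FAST u,u → push 456,456. Stack: [456, 456]
BINARY_OP | → 456 | 456 = 456. Stack: [456]
STORE_FAST r → r=456. Stack: []
LOAD_CONST → push 120. Stack: [120]
STORE_FAST x → x=120. Stack: []
LOAD_FAST_LOAD_FAST x,s → push 120,0. Stack: [120, 0]
BINARY_OP | → 120 | 0 = 120. Stack: [120]
STORE_FAST m → m=120. Stack: []
LOAD_FAST_LOAD_FAST x,a → push 120,38. Stack: [120, 38]
BINARY_OP ^ → 120 ^ 38 = 94. Stack: [94]
LOAD_CONST → push 11. Stack: [94, 11]
LOAD_FAST r → push 456. Stack: [94, 11, 456]
BINARY_OP - → 11 - 456 = -445. Stack: [94, -445]
BINARY_OP ^ → 94 ^ -445 = -483. Stack: [-483]
STORE_FAST w → w=-483. Stack: []
LOAD_FAST w → push -483. Stack: [-483]
RETURN_VALUE → return -483.

-483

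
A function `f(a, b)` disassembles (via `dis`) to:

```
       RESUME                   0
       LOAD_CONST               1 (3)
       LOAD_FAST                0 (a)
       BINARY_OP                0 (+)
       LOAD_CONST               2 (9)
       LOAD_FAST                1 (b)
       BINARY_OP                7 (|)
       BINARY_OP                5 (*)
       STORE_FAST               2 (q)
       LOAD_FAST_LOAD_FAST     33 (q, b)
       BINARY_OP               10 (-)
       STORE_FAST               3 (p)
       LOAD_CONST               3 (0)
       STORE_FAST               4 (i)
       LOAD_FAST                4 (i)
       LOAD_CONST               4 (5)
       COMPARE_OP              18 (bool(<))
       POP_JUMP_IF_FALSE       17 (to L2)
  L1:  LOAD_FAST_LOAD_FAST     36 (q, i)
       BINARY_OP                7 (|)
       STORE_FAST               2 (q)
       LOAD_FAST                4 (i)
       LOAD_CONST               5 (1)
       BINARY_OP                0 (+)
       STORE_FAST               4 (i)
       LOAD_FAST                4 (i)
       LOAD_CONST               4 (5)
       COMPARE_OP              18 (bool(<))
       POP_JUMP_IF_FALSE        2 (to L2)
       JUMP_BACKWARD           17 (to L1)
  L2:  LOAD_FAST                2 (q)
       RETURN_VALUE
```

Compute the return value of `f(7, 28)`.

295

LOAD_CONST → push 3
LOAD_FAST a → push 7
BINARY_OP + → 3 + 7 = 10
LOAD_CONST → push 9
LOAD_FAST b → push 28
BINARY_OP | → 9 | 28 = 29
BINARY_OP * → 10 * 29 = 290
STORE_FAST q → q=290
LOAD_FAST_LOAD_FAST q,b → push 290,28
BINARY_OP - → 290 - 28 = 262
STORE_FAST p → p=262
LOAD_CONST → push 0
STORE_FAST i → i=0
LOAD_FAST i → push 0
LOAD_CONST → push 5
COMPARE_OP bool(<) → 0 vs 5 = True
POP_JUMP_IF_FALSE → pop True; no jump
LOAD_FAST_LOAD_FAST q,i → push 290,0
BINARY_OP | → 290 | 0 = 290
STORE_FAST q → q=290
LOAD_FAST i → push 0
LOAD_CONST → push 1
BINARY_OP + → 0 + 1 = 1
STORE_FAST i → i=1
LOAD_FAST i → push 1
LOAD_CONST → push 5
COMPARE_OP bool(<) → 1 vs 5 = True
POP_JUMP_IF_FALSE → pop True; no jump
LOAD_FAST_LOAD_FAST q,i → push 290,1
BINARY_OP | → 290 | 1 = 291
STORE_FAST q → q=291
LOAD_FAST i → push 1
LOAD_CONST → push 1
BINARY_OP + → 1 + 1 = 2
STORE_FAST i → i=2
LOAD_FAST i → push 2
LOAD_CONST → push 5
COMPARE_OP bool(<) → 2 vs 5 = True
POP_JUMP_IF_FALSE → pop True; no jump
LOAD_FAST_LOAD_FAST q,i → push 291,2
BINARY_OP | → 291 | 2 = 291
STORE_FAST q → q=291
LOAD_FAST i → push 2
LOAD_CONST → push 1
BINARY_OP + → 2 + 1 = 3
STORE_FAST i → i=3
LOAD_FAST i → push 3
LOAD_CONST → push 5
COMPARE_OP bool(<) → 3 vs 5 = True
POP_JUMP_IF_FALSE → pop True; no jump
LOAD_FAST_LOAD_FAST q,i → push 291,3
BINARY_OP | → 291 | 3 = 291
STORE_FAST q → q=291
LOAD_FAST i → push 3
LOAD_CONST → push 1
BINARY_OP + → 3 + 1 = 4
STORE_FAST i → i=4
LOAD_FAST i → push 4
LOAD_CONST → push 5
COMPARE_OP bool(<) → 4 vs 5 = True
POP_JUMP_IF_FALSE → pop True; no jump
LOAD_FAST_LOAD_FAST q,i → push 291,4
BINARY_OP | → 291 | 4 = 295
STORE_FAST q → q=295
LOAD_FAST i → push 4
LOAD_CONST → push 1
BINARY_OP + → 4 + 1 = 5
STORE_FAST i → i=5
LOAD_FAST i → push 5
LOAD_CONST → push 5
COMPARE_OP bool(<) → 5 vs 5 = False
POP_JUMP_IF_FALSE → pop False; jump
LOAD_FAST q → push 295
RETURN_VALUE → return 295.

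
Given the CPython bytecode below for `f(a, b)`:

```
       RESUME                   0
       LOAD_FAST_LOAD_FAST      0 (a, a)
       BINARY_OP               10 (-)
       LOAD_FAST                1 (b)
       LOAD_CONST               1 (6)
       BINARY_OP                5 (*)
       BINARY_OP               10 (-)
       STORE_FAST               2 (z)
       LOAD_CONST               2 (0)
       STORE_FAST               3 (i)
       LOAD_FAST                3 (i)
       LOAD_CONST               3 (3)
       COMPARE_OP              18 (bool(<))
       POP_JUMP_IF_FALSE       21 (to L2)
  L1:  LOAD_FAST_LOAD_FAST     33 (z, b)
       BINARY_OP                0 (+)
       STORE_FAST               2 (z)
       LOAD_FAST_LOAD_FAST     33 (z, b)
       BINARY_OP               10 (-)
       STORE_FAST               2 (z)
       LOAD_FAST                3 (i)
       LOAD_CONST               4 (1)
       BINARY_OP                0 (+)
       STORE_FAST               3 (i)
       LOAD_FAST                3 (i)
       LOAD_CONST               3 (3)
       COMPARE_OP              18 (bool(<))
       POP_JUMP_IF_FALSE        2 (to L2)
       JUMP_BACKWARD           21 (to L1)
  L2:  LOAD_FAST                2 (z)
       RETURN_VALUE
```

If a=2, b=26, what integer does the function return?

-156

LOAD_FAST_LOAD_FAST a,a → push 2,2. Stack: [2, 2]
BINARY_OP - → 2 - 2 = 0. Stack: [0]
LOAD_FAST b → push 26. Stack: [0, 26]
LOAD_CONST → push 6. Stack: [0, 26, 6]
BINARY_OP * → 26 * 6 = 156. Stack: [0, 156]
BINARY_OP - → 0 - 156 = -156. Stack: [-156]
STORE_FAST z → z=-156. Stack: []
LOAD_CONST → push 0. Stack: [0]
STORE_FAST i → i=0. Stack: []
LOAD_FAST i → push 0. Stack: [0]
LOAD_CONST → push 3. Stack: [0, 3]
COMPARE_OP bool(<) → 0 vs 3 = True. Stack: [True]
POP_JUMP_IF_FALSE → pop True; no jump. Stack: []
LOAD_FAST_LOAD_FAST z,b → push -156,26. Stack: [-156, 26]
BINARY_OP + → -156 + 26 = -130. Stack: [-130]
STORE_FAST z → z=-130. Stack: []
LOAD_FAST_LOAD_FAST z,b → push -130,26. Stack: [-130, 26]
BINARY_OP - → -130 - 26 = -156. Stack: [-156]
STORE_FAST z → z=-156. Stack: []
LOAD_FAST i → push 0. Stack: [0]
LOAD_CONST → push 1. Stack: [0, 1]
BINARY_OP + → 0 + 1 = 1. Stack: [1]
STORE_FAST i → i=1. Stack: []
LOAD_FAST i → push 1. Stack: [1]
LOAD_CONST → push 3. Stack: [1, 3]
COMPARE_OP bool(<) → 1 vs 3 = True. Stack: [True]
POP_JUMP_IF_FALSE → pop True; no jump. Stack: []
LOAD_FAST_LOAD_FAST z,b → push -156,26. Stack: [-156, 26]
BINARY_OP + → -156 + 26 = -130. Stack: [-130]
STORE_FAST z → z=-130. Stack: []
LOAD_FAST_LOAD_FAST z,b → push -130,26. Stack: [-130, 26]
BINARY_OP - → -130 - 26 = -156. Stack: [-156]
STORE_FAST z → z=-156. Stack: []
LOAD_FAST i → push 1. Stack: [1]
LOAD_CONST → push 1. Stack: [1, 1]
BINARY_OP + → 1 + 1 = 2. Stack: [2]
STORE_FAST i → i=2. Stack: []
LOAD_FAST i → push 2. Stack: [2]
LOAD_CONST → push 3. Stack: [2, 3]
COMPARE_OP bool(<) → 2 vs 3 = True. Stack: [True]
POP_JUMP_IF_FALSE → pop True; no jump. Stack: []
LOAD_FAST_LOAD_FAST z,b → push -156,26. Stack: [-156, 26]
BINARY_OP + → -156 + 26 = -130. Stack: [-130]
STORE_FAST z → z=-130. Stack: []
LOAD_FAST_LOAD_FAST z,b → push -130,26. Stack: [-130, 26]
BINARY_OP - → -130 - 26 = -156. Stack: [-156]
STORE_FAST z → z=-156. Stack: []
LOAD_FAST i → push 2. Stack: [2]
LOAD_CONST → push 1. Stack: [2, 1]
BINARY_OP + → 2 + 1 = 3. Stack: [3]
STORE_FAST i → i=3. Stack: []
LOAD_FAST i → push 3. Stack: [3]
LOAD_CONST → push 3. Stack: [3, 3]
COMPARE_OP bool(<) → 3 vs 3 = False. Stack: [False]
POP_JUMP_IF_FALSE → pop False; jump. Stack: []
LOAD_FAST z → push -156. Stack: [-156]
RETURN_VALUE → return -156.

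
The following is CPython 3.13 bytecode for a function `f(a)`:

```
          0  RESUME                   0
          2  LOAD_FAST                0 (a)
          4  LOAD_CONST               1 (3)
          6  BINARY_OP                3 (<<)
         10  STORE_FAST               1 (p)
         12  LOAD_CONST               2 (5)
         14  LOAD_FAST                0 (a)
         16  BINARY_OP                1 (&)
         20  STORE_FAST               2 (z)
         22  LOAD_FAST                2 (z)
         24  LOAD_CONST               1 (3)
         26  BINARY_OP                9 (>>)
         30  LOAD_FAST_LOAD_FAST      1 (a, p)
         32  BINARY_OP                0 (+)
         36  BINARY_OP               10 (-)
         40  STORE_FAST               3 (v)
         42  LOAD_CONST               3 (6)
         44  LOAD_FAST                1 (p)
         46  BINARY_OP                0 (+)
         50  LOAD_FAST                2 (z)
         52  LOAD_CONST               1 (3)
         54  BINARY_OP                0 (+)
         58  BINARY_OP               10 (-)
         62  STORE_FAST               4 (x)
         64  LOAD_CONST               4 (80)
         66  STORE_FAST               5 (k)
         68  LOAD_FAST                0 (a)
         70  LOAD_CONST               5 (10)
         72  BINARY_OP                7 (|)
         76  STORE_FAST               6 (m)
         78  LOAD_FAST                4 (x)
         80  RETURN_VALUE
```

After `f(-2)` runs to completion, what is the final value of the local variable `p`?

-16

LOAD_FAST a → push -2. Stack: [-2]
LOAD_CONST → push 3. Stack: [-2, 3]
BINARY_OP << → -2 << 3 = -16. Stack: [-16]
STORE_FAST p → p=-16. Stack: []
LOAD_CONST → push 5. Stack: [5]
LOAD_FAST a → push -2. Stack: [5, -2]
BINARY_OP & → 5 & -2 = 4. Stack: [4]
STORE_FAST z → z=4. Stack: []
LOAD_FAST z → push 4. Stack: [4]
LOAD_CONST → push 3. Stack: [4, 3]
BINARY_OP >> → 4 >> 3 = 0. Stack: [0]
LOAD_FAST_LOAD_FAST a,p → push -2,-16. Stack: [0, -2, -16]
BINARY_OP + → -2 + -16 = -18. Stack: [0, -18]
BINARY_OP - → 0 - -18 = 18. Stack: [18]
STORE_FAST v → v=18. Stack: []
LOAD_CONST → push 6. Stack: [6]
LOAD_FAST p → push -16. Stack: [6, -16]
BINARY_OP + → 6 + -16 = -10. Stack: [-10]
LOAD_FAST z → push 4. Stack: [-10, 4]
LOAD_CONST → push 3. Stack: [-10, 4, 3]
BINARY_OP + → 4 + 3 = 7. Stack: [-10, 7]
BINARY_OP - → -10 - 7 = -17. Stack: [-17]
STORE_FAST x → x=-17. Stack: []
LOAD_CONST → push 80. Stack: [80]
STORE_FAST k → k=80. Stack: []
LOAD_FAST a → push -2. Stack: [-2]
LOAD_CONST → push 10. Stack: [-2, 10]
BINARY_OP | → -2 | 10 = -2. Stack: [-2]
STORE_FAST m → m=-2. Stack: []
LOAD_FAST x → push -17. Stack: [-17]
RETURN_VALUE → return -17.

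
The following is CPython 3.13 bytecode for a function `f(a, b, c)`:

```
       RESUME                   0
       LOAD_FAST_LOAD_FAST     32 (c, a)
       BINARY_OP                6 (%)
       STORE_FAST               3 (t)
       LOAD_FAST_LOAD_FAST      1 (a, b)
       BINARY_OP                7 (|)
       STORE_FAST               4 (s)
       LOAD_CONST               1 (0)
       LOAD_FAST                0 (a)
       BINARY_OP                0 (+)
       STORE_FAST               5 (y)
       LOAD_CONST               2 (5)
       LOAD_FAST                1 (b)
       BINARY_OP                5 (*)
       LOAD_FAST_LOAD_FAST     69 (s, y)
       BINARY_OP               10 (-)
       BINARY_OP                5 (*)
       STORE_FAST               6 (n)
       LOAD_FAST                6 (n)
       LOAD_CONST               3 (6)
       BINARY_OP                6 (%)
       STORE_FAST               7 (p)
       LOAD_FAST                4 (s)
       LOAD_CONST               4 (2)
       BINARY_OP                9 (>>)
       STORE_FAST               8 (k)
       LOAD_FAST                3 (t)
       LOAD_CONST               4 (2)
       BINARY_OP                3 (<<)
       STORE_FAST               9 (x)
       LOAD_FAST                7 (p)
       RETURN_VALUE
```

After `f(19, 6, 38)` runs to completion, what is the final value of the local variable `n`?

LOAD_FAST_LOAD_FAST c,a → push 38,19. Stack: [38, 19]
BINARY_OP % → 38 % 19 = 0. Stack: [0]
STORE_FAST t → t=0. Stack: []
LOAD_FAST_LOAD_FAST a,b → push 19,6. Stack: [19, 6]
BINARY_OP | → 19 | 6 = 23. Stack: [23]
STORE_FAST s → s=23. Stack: []
LOAD_CONST → push 0. Stack: [0]
LOAD_FAST a → push 19. Stack: [0, 19]
BINARY_OP + → 0 + 19 = 19. Stack: [19]
STORE_FAST y → y=19. Stack: []
LOAD_CONST → push 5. Stack: [5]
LOAD_FAST b → push 6. Stack: [5, 6]
BINARY_OP * → 5 * 6 = 30. Stack: [30]
LOAD_FAST_LOAD_FAST s,y → push 23,19. Stack: [30, 23, 19]
BINARY_OP - → 23 - 19 = 4. Stack: [30, 4]
BINARY_OP * → 30 * 4 = 120. Stack: [120]
STORE_FAST n → n=120. Stack: []
LOAD_FAST n → push 120. Stack: [120]
LOAD_CONST → push 6. Stack: [120, 6]
BINARY_OP % → 120 % 6 = 0. Stack: [0]
STORE_FAST p → p=0. Stack: []
LOAD_FAST s → push 23. Stack: [23]
LOAD_CONST → push 2. Stack: [23, 2]
BINARY_OP >> → 23 >> 2 = 5. Stack: [5]
STORE_FAST k → k=5. Stack: []
LOAD_FAST t → push 0. Stack: [0]
LOAD_CONST → push 2. Stack: [0, 2]
BINARY_OP << → 0 << 2 = 0. Stack: [0]
STORE_FAST x → x=0. Stack: []
LOAD_FAST p → push 0. Stack: [0]
RETURN_VALUE → return 0.

120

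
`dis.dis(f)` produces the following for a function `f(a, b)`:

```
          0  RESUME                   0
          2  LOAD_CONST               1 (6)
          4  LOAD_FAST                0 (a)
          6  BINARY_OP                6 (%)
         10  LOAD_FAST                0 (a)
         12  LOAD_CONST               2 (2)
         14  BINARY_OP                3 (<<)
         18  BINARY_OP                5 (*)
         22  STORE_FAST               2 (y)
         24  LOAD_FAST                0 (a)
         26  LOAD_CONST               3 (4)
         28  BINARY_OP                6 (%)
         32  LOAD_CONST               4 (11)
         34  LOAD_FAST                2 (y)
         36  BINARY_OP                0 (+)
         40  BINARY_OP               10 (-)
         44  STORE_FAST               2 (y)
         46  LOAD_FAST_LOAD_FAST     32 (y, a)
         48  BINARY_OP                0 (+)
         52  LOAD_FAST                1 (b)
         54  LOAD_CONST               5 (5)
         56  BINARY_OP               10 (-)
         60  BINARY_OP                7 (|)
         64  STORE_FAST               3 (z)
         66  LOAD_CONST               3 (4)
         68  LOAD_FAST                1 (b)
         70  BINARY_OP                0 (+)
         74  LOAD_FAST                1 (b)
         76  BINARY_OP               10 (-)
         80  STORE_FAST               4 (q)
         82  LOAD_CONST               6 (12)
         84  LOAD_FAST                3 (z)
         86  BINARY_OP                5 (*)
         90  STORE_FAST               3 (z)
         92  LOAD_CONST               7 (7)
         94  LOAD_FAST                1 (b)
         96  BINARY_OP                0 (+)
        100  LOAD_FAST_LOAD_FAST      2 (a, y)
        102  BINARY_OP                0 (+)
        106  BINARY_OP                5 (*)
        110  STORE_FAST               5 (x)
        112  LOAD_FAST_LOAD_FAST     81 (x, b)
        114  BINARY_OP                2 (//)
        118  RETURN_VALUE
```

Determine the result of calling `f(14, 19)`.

-453

LOAD_CONST → push 6. Stack: [6]
LOAD_FAST a → push 14. Stack: [6, 14]
BINARY_OP % → 6 % 14 = 6. Stack: [6]
LOAD_FAST a → push 14. Stack: [6, 14]
LOAD_CONST → push 2. Stack: [6, 14, 2]
BINARY_OP << → 14 << 2 = 56. Stack: [6, 56]
BINARY_OP * → 6 * 56 = 336. Stack: [336]
STORE_FAST y → y=336. Stack: []
LOAD_FAST a → push 14. Stack: [14]
LOAD_CONST → push 4. Stack: [14, 4]
BINARY_OP % → 14 % 4 = 2. Stack: [2]
LOAD_CONST → push 11. Stack: [2, 11]
LOAD_FAST y → push 336. Stack: [2, 11, 336]
BINARY_OP + → 11 + 336 = 347. Stack: [2, 347]
BINARY_OP - → 2 - 347 = -345. Stack: [-345]
STORE_FAST y → y=-345. Stack: []
LOAD_FAST_LOAD_FAST y,a → push -345,14. Stack: [-345, 14]
BINARY_OP + → -345 + 14 = -331. Stack: [-331]
LOAD_FAST b → push 19. Stack: [-331, 19]
LOAD_CONST → push 5. Stack: [-331, 19, 5]
BINARY_OP - → 19 - 5 = 14. Stack: [-331, 14]
BINARY_OP | → -331 | 14 = -321. Stack: [-321]
STORE_FAST z → z=-321. Stack: []
LOAD_CONST → push 4. Stack: [4]
LOAD_FAST b → push 19. Stack: [4, 19]
BINARY_OP + → 4 + 19 = 23. Stack: [23]
LOAD_FAST b → push 19. Stack: [23, 19]
BINARY_OP - → 23 - 19 = 4. Stack: [4]
STORE_FAST q → q=4. Stack: []
LOAD_CONST → push 12. Stack: [12]
LOAD_FAST z → push -321. Stack: [12, -321]
BINARY_OP * → 12 * -321 = -3852. Stack: [-3852]
STORE_FAST z → z=-3852. Stack: []
LOAD_CONST → push 7. Stack: [7]
LOAD_FAST b → push 19. Stack: [7, 19]
BINARY_OP + → 7 + 19 = 26. Stack: [26]
LOAD_FAST_LOAD_FAST a,y → push 14,-345. Stack: [26, 14, -345]
BINARY_OP + → 14 + -345 = -331. Stack: [26, -331]
BINARY_OP * → 26 * -331 = -8606. Stack: [-8606]
STORE_FAST x → x=-8606. Stack: []
LOAD_FAST_LOAD_FAST x,b → push -8606,19. Stack: [-8606, 19]
BINARY_OP // → -8606 // 19 = -453. Stack: [-453]
RETURN_VALUE → return -453.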